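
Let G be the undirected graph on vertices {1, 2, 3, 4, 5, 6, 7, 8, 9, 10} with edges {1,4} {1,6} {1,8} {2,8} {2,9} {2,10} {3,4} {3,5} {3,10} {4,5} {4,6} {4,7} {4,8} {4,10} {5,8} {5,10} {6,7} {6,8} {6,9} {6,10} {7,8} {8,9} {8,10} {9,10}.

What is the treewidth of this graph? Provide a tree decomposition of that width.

Treewidth 3.
One optimal decomposition is:
Bags: B1 = {4, 6, 8, 10}  B2 = {4, 5, 8, 10}  B3 = {6, 8, 9, 10}  B4 = {1, 4, 6, 8}  B5 = {3, 4, 5, 10}  B6 = {4, 6, 7, 8}  B7 = {2, 8, 9, 10}
Tree: B1–B2, B1–B3, B1–B4, B2–B5, B1–B6, B3–B7

The largest bag has 4 vertices, giving width 3; this decomposition certifies tw(G) ≤ 3. Conversely, {2, 8, 9, 10} is a clique of size 4, and the vertices of any clique must share a bag in every tree decomposition; so some bag has ≥ 4 vertices and tw(G) ≥ 3. Therefore the treewidth is 3.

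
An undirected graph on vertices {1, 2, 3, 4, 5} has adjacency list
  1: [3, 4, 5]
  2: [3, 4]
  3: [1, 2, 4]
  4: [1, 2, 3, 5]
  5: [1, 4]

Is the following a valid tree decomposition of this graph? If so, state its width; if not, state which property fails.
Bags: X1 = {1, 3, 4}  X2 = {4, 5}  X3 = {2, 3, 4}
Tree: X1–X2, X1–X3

No — edge (1,5) lies in no bag.

A tree decomposition must satisfy three properties: every vertex lies in some bag; for every edge, both endpoints lie together in some bag; and for every vertex, the bags containing it form a connected subtree. Here edge (1,5) lies in no bag, so the decomposition is invalid.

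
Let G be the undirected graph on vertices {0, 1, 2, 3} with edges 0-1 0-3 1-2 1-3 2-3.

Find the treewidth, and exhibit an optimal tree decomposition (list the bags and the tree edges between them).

Every bag has size at most 3, so the width is 3 − 1 = 2 and tw(G) ≤ 2. Conversely, {0, 1, 3} is a clique of size 3, and the vertices of any clique must share a bag in every tree decomposition; so some bag has ≥ 3 vertices and tw(G) ≥ 2. The upper and lower bounds meet at 2, so that is the treewidth.

Treewidth 2.
One optimal decomposition is:
Bags: B1 = {0, 1, 3}  B2 = {1, 2, 3}
Tree: B1–B2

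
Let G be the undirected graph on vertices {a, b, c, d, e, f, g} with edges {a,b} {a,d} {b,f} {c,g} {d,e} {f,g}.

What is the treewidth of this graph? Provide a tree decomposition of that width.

Treewidth 1.
One optimal decomposition is:
Bags: B1 = {d, e}  B2 = {a, d}  B3 = {a, b}  B4 = {b, f}  B5 = {f, g}  B6 = {c, g}
Tree: B1–B2, B2–B3, B3–B4, B4–B5, B5–B6

The largest bag has 2 vertices, giving width 1; this decomposition certifies tw(G) ≤ 1. G has an edge, so its treewidth is at least 1. Combining the bounds, tw(G) = 1.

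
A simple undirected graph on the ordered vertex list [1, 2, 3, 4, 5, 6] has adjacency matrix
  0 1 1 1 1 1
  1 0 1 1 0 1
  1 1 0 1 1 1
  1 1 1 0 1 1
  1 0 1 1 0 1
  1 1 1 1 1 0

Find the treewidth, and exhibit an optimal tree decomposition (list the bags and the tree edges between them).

The largest bag has 5 vertices, giving width 4; this decomposition certifies tw(G) ≤ 4. For the lower bound, the 5 vertices {1, 2, 3, 4, 6} are pairwise adjacent, and any tree decomposition puts a clique entirely inside one bag — forcing width ≥ 4. Combining the bounds, tw(G) = 4.

Treewidth 4.
One such decomposition:
Bags: B1 = {1, 2, 3, 4, 6}  B2 = {1, 3, 4, 5, 6}
Tree: B1–B2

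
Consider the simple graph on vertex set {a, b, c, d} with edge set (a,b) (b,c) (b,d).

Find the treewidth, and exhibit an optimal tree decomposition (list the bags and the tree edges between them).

Every bag has size at most 2, so the width is 2 − 1 = 1 and tw(G) ≤ 1. Since G has at least one edge (e.g. c–b), it is not an edgeless graph, so tw(G) ≥ 1. Therefore the treewidth is 1.

Treewidth 1.
One such decomposition:
Bags: B1 = {b, c}  B2 = {b, d}  B3 = {a, b}
Tree: B1–B2, B1–B3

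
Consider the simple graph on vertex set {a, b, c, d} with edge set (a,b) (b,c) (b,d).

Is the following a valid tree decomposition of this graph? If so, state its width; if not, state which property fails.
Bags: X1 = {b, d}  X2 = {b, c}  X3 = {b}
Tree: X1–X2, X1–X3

A tree decomposition must satisfy three properties: every vertex lies in some bag; for every edge, both endpoints lie together in some bag; and for every vertex, the bags containing it form a connected subtree. Here vertex a appears in no bag, so the decomposition is invalid.

No — vertex a appears in no bag.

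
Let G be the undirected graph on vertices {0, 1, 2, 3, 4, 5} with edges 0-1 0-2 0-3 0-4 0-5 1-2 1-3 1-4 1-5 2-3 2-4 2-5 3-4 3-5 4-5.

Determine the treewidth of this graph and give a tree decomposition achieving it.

A single bag containing all 6 vertices is trivially a valid decomposition of width 5. For the lower bound, the 6 vertices {0, 1, 2, 3, 4, 5} are pairwise adjacent, and any tree decomposition puts a clique entirely inside one bag — forcing width ≥ 5. Therefore the treewidth is 5.

Treewidth 5.
One optimal decomposition is:
Bags: B1 = {0, 1, 2, 3, 4, 5}
Tree: (single bag)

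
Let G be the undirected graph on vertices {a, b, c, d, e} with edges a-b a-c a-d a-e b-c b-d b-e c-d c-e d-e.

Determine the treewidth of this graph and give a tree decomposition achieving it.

A single bag containing all 5 vertices is trivially a valid decomposition of width 4. Conversely, {a, b, c, d, e} is a clique of size 5, and the vertices of any clique must share a bag in every tree decomposition; so some bag has ≥ 5 vertices and tw(G) ≥ 4. Combining the bounds, tw(G) = 4.

Treewidth 4.
One such decomposition:
Bags: B1 = {a, b, c, d, e}
Tree: (single bag)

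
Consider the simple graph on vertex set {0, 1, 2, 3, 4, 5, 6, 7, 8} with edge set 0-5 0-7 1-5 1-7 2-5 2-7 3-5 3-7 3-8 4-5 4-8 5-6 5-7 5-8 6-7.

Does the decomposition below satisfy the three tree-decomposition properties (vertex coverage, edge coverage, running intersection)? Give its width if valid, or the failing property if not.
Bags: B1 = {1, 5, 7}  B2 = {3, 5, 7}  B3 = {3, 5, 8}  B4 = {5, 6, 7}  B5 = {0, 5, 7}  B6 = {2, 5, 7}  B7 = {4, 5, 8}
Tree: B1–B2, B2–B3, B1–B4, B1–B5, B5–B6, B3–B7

Every vertex of G appears in some bag (union = {0, 1, 2, 3, 4, 5, 6, 7, 8}); every edge is covered by a bag; and for each vertex v the set of bags containing v is connected in the bag tree. The decomposition is therefore valid. The largest bag has 3 vertices, so the width is 2.

Yes; width 2.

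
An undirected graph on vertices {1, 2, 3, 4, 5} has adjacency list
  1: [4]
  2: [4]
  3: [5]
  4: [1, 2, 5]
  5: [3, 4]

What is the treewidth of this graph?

A width-1 tree decomposition is:
Bags: B1 = {4, 5}  B2 = {2, 4}  B3 = {1, 4}  B4 = {3, 5}
Tree: B1–B2, B1–B3, B1–B4
Each bag holds 2 vertices, so the decomposition has width 1, which upper-bounds the treewidth. G has an edge, so its treewidth is at least 1. Therefore the treewidth is 1.

1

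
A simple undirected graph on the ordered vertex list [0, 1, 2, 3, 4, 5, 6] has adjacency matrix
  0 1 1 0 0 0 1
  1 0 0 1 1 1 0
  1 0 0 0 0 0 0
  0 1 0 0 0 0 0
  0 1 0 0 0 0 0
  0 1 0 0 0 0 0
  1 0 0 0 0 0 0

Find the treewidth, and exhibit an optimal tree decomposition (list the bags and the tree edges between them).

Treewidth 1.
One such decomposition:
Bags: B1 = {1, 4}  B2 = {0, 1}  B3 = {0, 6}  B4 = {1, 3}  B5 = {0, 2}  B6 = {1, 5}
Tree: B1–B2, B2–B3, B1–B4, B3–B5, B1–B6

The largest bag has 2 vertices, giving width 1; this decomposition certifies tw(G) ≤ 1. Since G has at least one edge (e.g. 1–4), it is not an edgeless graph, so tw(G) ≥ 1. Hence tw(G) = 1 exactly.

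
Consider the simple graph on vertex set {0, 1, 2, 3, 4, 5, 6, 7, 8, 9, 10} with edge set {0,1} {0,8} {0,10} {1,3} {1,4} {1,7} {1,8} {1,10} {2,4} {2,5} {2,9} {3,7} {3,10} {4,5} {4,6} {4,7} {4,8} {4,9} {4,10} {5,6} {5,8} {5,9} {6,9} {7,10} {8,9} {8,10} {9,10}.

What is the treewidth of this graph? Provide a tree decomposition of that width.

Every bag has size at most 4, so the width is 4 − 1 = 3 and tw(G) ≤ 3. On the other hand G contains the 4-clique {0, 1, 8, 10}. A clique must lie in a single bag of any decomposition, so no decomposition can have width below 3. Therefore the treewidth is 3.

Treewidth 3.
One optimal decomposition is:
Bags: B1 = {1, 4, 7, 10}  B2 = {1, 4, 8, 10}  B3 = {4, 8, 9, 10}  B4 = {4, 5, 8, 9}  B5 = {1, 3, 7, 10}  B6 = {0, 1, 8, 10}  B7 = {4, 5, 6, 9}  B8 = {2, 4, 5, 9}
Tree: B1–B2, B2–B3, B3–B4, B1–B5, B2–B6, B4–B7, B4–B8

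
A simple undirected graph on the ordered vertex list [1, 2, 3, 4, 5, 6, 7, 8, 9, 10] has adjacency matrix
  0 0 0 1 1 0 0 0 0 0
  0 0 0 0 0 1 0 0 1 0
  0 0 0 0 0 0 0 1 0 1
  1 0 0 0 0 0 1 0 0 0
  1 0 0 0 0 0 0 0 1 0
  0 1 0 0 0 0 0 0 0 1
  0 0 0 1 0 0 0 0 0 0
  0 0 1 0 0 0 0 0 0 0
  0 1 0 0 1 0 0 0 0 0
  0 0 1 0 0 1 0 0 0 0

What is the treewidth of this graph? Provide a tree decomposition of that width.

Treewidth 1.
One optimal decomposition is:
Bags: B1 = {3, 8}  B2 = {3, 10}  B3 = {6, 10}  B4 = {2, 6}  B5 = {2, 9}  B6 = {5, 9}  B7 = {1, 5}  B8 = {1, 4}  B9 = {4, 7}
Tree: B1–B2, B2–B3, B3–B4, B4–B5, B5–B6, B6–B7, B7–B8, B8–B9

The largest bag has 2 vertices, giving width 1; this decomposition certifies tw(G) ≤ 1. Since G has at least one edge (e.g. 8–3), it is not an edgeless graph, so tw(G) ≥ 1. The upper and lower bounds meet at 1, so that is the treewidth.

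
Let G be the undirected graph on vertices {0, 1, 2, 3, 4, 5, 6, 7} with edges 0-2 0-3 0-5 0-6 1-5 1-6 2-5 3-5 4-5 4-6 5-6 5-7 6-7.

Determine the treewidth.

2

A width-2 tree decomposition is:
Bags: B1 = {5, 6, 7}  B2 = {0, 5, 6}  B3 = {0, 3, 5}  B4 = {1, 5, 6}  B5 = {4, 5, 6}  B6 = {0, 2, 5}
Tree: B1–B2, B2–B3, B1–B4, B4–B5, B3–B6
The largest bag has 3 vertices, giving width 2; this decomposition certifies tw(G) ≤ 2. On the other hand G contains the 3-clique {0, 2, 5}. A clique must lie in a single bag of any decomposition, so no decomposition can have width below 2. Therefore the treewidth is 2.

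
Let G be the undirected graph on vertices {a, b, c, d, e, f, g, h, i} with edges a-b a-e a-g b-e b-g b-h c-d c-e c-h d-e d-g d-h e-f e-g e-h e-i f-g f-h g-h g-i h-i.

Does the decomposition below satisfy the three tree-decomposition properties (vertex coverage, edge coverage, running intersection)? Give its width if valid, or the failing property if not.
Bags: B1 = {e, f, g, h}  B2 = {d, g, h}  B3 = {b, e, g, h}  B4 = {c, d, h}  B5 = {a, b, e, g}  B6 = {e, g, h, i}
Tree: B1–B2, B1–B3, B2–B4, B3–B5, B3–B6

No — edge (e,d) lies in no bag.

A tree decomposition must satisfy three properties: every vertex lies in some bag; for every edge, both endpoints lie together in some bag; and for every vertex, the bags containing it form a connected subtree. Here edge (e,d) lies in no bag, so the decomposition is invalid.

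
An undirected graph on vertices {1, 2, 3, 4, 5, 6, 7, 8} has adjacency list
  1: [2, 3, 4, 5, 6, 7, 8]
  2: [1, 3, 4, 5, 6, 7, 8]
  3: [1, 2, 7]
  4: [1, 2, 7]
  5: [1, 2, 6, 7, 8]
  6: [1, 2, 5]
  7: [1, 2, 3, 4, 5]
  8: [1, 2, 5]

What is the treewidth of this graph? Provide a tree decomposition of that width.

The largest bag has 4 vertices, giving width 3; this decomposition certifies tw(G) ≤ 3. Conversely, {1, 2, 3, 7} is a clique of size 4, and the vertices of any clique must share a bag in every tree decomposition; so some bag has ≥ 4 vertices and tw(G) ≥ 3. Combining the bounds, tw(G) = 3.

Treewidth 3.
One optimal decomposition is:
Bags: B1 = {1, 2, 5, 7}  B2 = {1, 2, 5, 6}  B3 = {1, 2, 4, 7}  B4 = {1, 2, 3, 7}  B5 = {1, 2, 5, 8}
Tree: B1–B2, B1–B3, B1–B4, B2–B5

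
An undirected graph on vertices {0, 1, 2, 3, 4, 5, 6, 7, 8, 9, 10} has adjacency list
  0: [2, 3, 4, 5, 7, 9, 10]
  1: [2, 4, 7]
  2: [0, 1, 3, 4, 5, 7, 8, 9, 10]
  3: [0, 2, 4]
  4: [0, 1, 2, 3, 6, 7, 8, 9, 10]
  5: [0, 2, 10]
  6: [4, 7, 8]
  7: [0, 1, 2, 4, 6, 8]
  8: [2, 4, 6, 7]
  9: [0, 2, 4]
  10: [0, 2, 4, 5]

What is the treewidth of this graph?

A width-3 tree decomposition is:
Bags: B1 = {0, 2, 4, 7}  B2 = {0, 2, 4, 9}  B3 = {2, 4, 7, 8}  B4 = {0, 2, 4, 10}  B5 = {0, 2, 5, 10}  B6 = {1, 2, 4, 7}  B7 = {0, 2, 3, 4}  B8 = {4, 6, 7, 8}
Tree: B1–B2, B1–B3, B1–B4, B4–B5, B1–B6, B4–B7, B3–B8
Each bag holds 4 vertices, so the decomposition has width 3, which upper-bounds the treewidth. On the other hand G contains the 4-clique {0, 2, 4, 9}. A clique must lie in a single bag of any decomposition, so no decomposition can have width below 3. Hence tw(G) = 3 exactly.

3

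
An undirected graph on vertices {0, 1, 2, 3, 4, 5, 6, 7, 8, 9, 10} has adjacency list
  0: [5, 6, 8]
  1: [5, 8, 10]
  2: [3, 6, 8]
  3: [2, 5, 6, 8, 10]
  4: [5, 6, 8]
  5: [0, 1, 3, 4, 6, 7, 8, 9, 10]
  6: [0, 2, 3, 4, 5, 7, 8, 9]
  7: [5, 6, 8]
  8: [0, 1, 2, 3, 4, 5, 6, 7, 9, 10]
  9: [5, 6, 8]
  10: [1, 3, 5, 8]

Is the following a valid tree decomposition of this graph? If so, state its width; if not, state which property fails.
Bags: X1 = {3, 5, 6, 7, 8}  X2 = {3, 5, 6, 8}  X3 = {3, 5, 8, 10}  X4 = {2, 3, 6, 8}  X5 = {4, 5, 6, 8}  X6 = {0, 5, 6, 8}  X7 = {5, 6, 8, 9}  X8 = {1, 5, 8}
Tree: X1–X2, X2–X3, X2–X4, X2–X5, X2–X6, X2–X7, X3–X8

A tree decomposition must satisfy three properties: every vertex lies in some bag; for every edge, both endpoints lie together in some bag; and for every vertex, the bags containing it form a connected subtree. Here edge (10,1) lies in no bag, so the decomposition is invalid.

No — edge (10,1) lies in no bag.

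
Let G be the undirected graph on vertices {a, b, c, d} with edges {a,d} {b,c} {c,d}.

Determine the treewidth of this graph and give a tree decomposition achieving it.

Treewidth 1.
One optimal decomposition is:
Bags: B1 = {a, d}  B2 = {c, d}  B3 = {b, c}
Tree: B1–B2, B2–B3

The largest bag has 2 vertices, giving width 1; this decomposition certifies tw(G) ≤ 1. Any graph with an edge has treewidth ≥ 1, and G has the edge d–a. The upper and lower bounds meet at 1, so that is the treewidth.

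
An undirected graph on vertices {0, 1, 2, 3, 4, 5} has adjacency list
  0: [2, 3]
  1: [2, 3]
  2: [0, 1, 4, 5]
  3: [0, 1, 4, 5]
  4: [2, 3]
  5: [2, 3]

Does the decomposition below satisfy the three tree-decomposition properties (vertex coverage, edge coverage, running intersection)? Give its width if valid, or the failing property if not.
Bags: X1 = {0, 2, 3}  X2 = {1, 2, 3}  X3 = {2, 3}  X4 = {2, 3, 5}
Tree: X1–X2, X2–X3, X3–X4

No — vertex 4 appears in no bag.

A tree decomposition must satisfy three properties: every vertex lies in some bag; for every edge, both endpoints lie together in some bag; and for every vertex, the bags containing it form a connected subtree. Here vertex 4 appears in no bag, so the decomposition is invalid.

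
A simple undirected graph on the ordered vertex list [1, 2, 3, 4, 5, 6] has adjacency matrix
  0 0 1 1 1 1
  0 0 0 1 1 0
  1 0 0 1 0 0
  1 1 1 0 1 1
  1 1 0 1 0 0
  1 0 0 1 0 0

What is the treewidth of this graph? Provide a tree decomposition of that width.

Every bag has size at most 3, so the width is 3 − 1 = 2 and tw(G) ≤ 2. On the other hand G contains the 3-clique {1, 3, 4}. A clique must lie in a single bag of any decomposition, so no decomposition can have width below 2. Therefore the treewidth is 2.

Treewidth 2.
One optimal decomposition is:
Bags: B1 = {1, 4, 5}  B2 = {1, 4, 6}  B3 = {2, 4, 5}  B4 = {1, 3, 4}
Tree: B1–B2, B1–B3, B2–B4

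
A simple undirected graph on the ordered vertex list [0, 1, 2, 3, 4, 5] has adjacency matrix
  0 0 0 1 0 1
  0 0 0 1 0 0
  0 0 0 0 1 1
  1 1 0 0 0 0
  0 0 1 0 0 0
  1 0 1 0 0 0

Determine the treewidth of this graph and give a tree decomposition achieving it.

Treewidth 1.
One such decomposition:
Bags: B1 = {1, 3}  B2 = {0, 3}  B3 = {0, 5}  B4 = {2, 5}  B5 = {2, 4}
Tree: B1–B2, B2–B3, B3–B4, B4–B5

Every bag has size at most 2, so the width is 2 − 1 = 1 and tw(G) ≤ 1. Any graph with an edge has treewidth ≥ 1, and G has the edge 1–3. Hence tw(G) = 1 exactly.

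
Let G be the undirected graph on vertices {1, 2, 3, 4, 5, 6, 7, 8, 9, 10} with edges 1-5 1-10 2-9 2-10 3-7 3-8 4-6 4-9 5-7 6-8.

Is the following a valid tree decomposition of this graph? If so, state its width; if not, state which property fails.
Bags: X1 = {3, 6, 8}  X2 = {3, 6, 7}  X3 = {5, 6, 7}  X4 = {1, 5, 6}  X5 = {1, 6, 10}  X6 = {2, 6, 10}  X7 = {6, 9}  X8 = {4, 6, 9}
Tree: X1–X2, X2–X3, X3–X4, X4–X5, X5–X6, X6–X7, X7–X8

A tree decomposition must satisfy three properties: every vertex lies in some bag; for every edge, both endpoints lie together in some bag; and for every vertex, the bags containing it form a connected subtree. Here edge (2,9) lies in no bag, so the decomposition is invalid.

No — edge (2,9) lies in no bag.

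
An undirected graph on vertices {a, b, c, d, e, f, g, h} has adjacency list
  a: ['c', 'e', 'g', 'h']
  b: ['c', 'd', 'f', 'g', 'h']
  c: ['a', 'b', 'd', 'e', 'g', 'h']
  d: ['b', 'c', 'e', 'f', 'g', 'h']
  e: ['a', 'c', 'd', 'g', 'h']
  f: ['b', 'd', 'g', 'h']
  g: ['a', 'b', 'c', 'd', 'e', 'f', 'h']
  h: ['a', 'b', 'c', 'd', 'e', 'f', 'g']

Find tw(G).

4

A width-4 tree decomposition is:
Bags: B1 = {c, d, e, g, h}  B2 = {a, c, e, g, h}  B3 = {b, c, d, g, h}  B4 = {b, d, f, g, h}
Tree: B1–B2, B1–B3, B3–B4
The largest bag has 5 vertices, giving width 4; this decomposition certifies tw(G) ≤ 4. Conversely, {c, d, e, g, h} is a clique of size 5, and the vertices of any clique must share a bag in every tree decomposition; so some bag has ≥ 5 vertices and tw(G) ≥ 4. Therefore the treewidth is 4.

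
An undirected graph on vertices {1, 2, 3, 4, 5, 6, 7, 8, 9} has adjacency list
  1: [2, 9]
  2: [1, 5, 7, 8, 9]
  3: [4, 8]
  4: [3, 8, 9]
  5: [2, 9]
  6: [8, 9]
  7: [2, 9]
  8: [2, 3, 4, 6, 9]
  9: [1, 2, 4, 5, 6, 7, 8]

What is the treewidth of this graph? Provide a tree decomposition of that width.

Treewidth 2.
One optimal decomposition is:
Bags: B1 = {2, 8, 9}  B2 = {1, 2, 9}  B3 = {6, 8, 9}  B4 = {2, 5, 9}  B5 = {4, 8, 9}  B6 = {2, 7, 9}  B7 = {3, 4, 8}
Tree: B1–B2, B1–B3, B2–B4, B3–B5, B1–B6, B5–B7

The largest bag has 3 vertices, giving width 2; this decomposition certifies tw(G) ≤ 2. For the lower bound, the 3 vertices {2, 8, 9} are pairwise adjacent, and any tree decomposition puts a clique entirely inside one bag — forcing width ≥ 2. Therefore the treewidth is 2.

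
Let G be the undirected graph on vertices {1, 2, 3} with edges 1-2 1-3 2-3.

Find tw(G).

2

A width-2 tree decomposition is:
Bags: B1 = {1, 2, 3}
Tree: (single bag)
A single bag containing all 3 vertices is trivially a valid decomposition of width 2. For the lower bound, the 3 vertices {1, 2, 3} are pairwise adjacent, and any tree decomposition puts a clique entirely inside one bag — forcing width ≥ 2. Hence tw(G) = 2 exactly.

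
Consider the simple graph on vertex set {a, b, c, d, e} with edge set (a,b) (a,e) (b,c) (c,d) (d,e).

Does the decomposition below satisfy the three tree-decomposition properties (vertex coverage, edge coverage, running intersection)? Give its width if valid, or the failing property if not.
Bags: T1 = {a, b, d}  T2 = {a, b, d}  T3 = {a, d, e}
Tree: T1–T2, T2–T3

A tree decomposition must satisfy three properties: every vertex lies in some bag; for every edge, both endpoints lie together in some bag; and for every vertex, the bags containing it form a connected subtree. Here vertex c appears in no bag, so the decomposition is invalid.

No — vertex c appears in no bag.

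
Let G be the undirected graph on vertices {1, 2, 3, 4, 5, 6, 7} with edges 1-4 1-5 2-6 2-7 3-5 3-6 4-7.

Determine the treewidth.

2

A width-2 tree decomposition is:
Bags: B1 = {1, 3, 5}  B2 = {1, 3, 4}  B3 = {3, 4, 7}  B4 = {2, 3, 7}  B5 = {2, 3, 6}
Tree: B1–B2, B2–B3, B3–B4, B4–B5
The largest bag has 3 vertices, giving width 2; this decomposition certifies tw(G) ≤ 2. Since 3–5–1–4–7–2–6–3 is a cycle in G, G is not acyclic. Forests are exactly the graphs of treewidth ≤ 1, so tw(G) ≥ 2. Therefore the treewidth is 2.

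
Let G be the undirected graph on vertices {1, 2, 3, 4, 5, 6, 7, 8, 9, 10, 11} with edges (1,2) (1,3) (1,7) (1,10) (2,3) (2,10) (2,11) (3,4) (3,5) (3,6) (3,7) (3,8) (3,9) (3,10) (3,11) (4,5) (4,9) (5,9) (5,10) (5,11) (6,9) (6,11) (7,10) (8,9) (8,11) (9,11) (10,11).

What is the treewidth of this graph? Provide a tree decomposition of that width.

The largest bag has 4 vertices, giving width 3; this decomposition certifies tw(G) ≤ 3. For the lower bound, the 4 vertices {1, 2, 3, 10} are pairwise adjacent, and any tree decomposition puts a clique entirely inside one bag — forcing width ≥ 3. Hence tw(G) = 3 exactly.

Treewidth 3.
One optimal decomposition is:
Bags: B1 = {3, 5, 9, 11}  B2 = {3, 6, 9, 11}  B3 = {3, 5, 10, 11}  B4 = {2, 3, 10, 11}  B5 = {3, 8, 9, 11}  B6 = {1, 2, 3, 10}  B7 = {1, 3, 7, 10}  B8 = {3, 4, 5, 9}
Tree: B1–B2, B1–B3, B3–B4, B1–B5, B4–B6, B6–B7, B1–B8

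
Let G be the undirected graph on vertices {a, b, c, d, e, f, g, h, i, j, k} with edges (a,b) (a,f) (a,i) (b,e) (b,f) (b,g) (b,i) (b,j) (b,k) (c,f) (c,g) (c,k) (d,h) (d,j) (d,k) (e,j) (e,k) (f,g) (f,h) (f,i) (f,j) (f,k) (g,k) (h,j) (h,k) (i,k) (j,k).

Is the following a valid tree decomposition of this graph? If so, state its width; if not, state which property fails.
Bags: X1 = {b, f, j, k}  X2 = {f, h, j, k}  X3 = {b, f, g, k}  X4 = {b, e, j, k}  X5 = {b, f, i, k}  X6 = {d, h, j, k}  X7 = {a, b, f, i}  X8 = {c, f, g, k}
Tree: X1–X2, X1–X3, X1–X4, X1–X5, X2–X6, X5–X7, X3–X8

Checking the three conditions: (i) the bags cover all of {a, b, c, d, e, f, g, h, i, j, k}; (ii) for each edge, some bag contains both endpoints; (iii) the bags containing any fixed vertex form a subtree. All hold, so the decomposition is valid with width 4 − 1 = 3.

Yes; width 3.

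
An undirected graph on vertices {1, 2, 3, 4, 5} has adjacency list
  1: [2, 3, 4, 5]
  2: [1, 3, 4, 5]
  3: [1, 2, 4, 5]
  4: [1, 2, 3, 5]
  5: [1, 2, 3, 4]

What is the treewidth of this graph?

A width-4 tree decomposition is:
Bags: B1 = {1, 2, 3, 4, 5}
Tree: (single bag)
With just one bag of size 5, the width is 5 − 1 = 4, so tw(G) ≤ 4. On the other hand G contains the 5-clique {1, 2, 3, 4, 5}. A clique must lie in a single bag of any decomposition, so no decomposition can have width below 4. Therefore the treewidth is 4.

4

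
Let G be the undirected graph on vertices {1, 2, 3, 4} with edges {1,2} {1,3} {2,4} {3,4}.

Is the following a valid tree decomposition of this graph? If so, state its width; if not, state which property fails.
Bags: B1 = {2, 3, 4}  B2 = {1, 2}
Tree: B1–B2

No — edge (3,1) lies in no bag.

A tree decomposition must satisfy three properties: every vertex lies in some bag; for every edge, both endpoints lie together in some bag; and for every vertex, the bags containing it form a connected subtree. Here edge (3,1) lies in no bag, so the decomposition is invalid.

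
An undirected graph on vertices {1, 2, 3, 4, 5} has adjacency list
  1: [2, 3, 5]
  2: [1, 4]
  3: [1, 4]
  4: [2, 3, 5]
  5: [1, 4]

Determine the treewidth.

A width-2 tree decomposition is:
Bags: B1 = {1, 3, 4}  B2 = {1, 4, 5}  B3 = {1, 2, 4}
Tree: B1–B2, B2–B3
Every bag has size at most 3, so the width is 3 − 1 = 2 and tw(G) ≤ 2. For the lower bound, G contains the cycle 3–1–5–4–3, so G is not a forest; only forests have treewidth ≤ 1, hence tw(G) ≥ 2. The upper and lower bounds meet at 2, so that is the treewidth.

2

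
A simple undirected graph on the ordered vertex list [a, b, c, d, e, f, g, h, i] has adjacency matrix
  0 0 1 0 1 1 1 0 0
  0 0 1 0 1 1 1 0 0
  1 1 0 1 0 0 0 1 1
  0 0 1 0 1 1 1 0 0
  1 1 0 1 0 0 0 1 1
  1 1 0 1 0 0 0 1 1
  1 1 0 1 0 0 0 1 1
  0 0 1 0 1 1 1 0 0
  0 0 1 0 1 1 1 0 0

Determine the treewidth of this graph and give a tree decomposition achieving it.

Each bag holds 5 vertices, so the decomposition has width 4, which upper-bounds the treewidth. For the lower bound: the 5 vertex sets {d,f}, {a,c}, {b,g}, {e}, {i} are disjoint, each induces a connected subgraph, and every pair is joined by at least one edge of G. Contracting each set to a single vertex therefore yields K_{5} as a minor, and since treewidth is minor-monotone, tw(G) ≥ tw(K_{5}) = 4. The upper and lower bounds meet at 4, so that is the treewidth.

Treewidth 4.
One optimal decomposition is:
Bags: B1 = {c, d, e, f, g}  B2 = {a, c, e, f, g}  B3 = {b, c, e, f, g}  B4 = {c, e, f, g, i}  B5 = {c, e, f, g, h}
Tree: B1–B2, B2–B3, B3–B4, B4–B5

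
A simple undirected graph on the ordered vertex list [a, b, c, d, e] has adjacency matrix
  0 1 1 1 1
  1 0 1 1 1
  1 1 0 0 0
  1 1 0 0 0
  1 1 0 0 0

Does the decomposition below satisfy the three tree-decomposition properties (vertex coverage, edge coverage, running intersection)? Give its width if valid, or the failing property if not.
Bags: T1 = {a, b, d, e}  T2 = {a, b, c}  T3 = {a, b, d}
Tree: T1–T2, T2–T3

A tree decomposition must satisfy three properties: every vertex lies in some bag; for every edge, both endpoints lie together in some bag; and for every vertex, the bags containing it form a connected subtree. Here bags containing vertex d are not connected in the tree, so the decomposition is invalid.

No — bags containing vertex d are not connected in the tree.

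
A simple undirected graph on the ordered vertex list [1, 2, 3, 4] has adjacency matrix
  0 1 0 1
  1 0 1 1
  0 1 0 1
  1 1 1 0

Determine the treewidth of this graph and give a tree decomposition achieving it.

Treewidth 2.
One optimal decomposition is:
Bags: B1 = {2, 3, 4}  B2 = {1, 2, 4}
Tree: B1–B2

Each bag holds 3 vertices, so the decomposition has width 2, which upper-bounds the treewidth. For the lower bound, the 3 vertices {1, 2, 4} are pairwise adjacent, and any tree decomposition puts a clique entirely inside one bag — forcing width ≥ 2. Combining the bounds, tw(G) = 2.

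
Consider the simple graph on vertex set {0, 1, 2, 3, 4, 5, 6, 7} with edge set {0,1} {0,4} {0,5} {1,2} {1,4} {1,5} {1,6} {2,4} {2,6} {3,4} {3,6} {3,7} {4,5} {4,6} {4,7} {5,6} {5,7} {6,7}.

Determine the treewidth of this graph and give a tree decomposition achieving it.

Each bag holds 4 vertices, so the decomposition has width 3, which upper-bounds the treewidth. On the other hand G contains the 4-clique {0, 1, 4, 5}. A clique must lie in a single bag of any decomposition, so no decomposition can have width below 3. Hence tw(G) = 3 exactly.

Treewidth 3.
Bags: B1 = {4, 5, 6, 7}  B2 = {3, 4, 6, 7}  B3 = {1, 4, 5, 6}  B4 = {0, 1, 4, 5}  B5 = {1, 2, 4, 6}
Tree: B1–B2, B1–B3, B3–B4, B3–B5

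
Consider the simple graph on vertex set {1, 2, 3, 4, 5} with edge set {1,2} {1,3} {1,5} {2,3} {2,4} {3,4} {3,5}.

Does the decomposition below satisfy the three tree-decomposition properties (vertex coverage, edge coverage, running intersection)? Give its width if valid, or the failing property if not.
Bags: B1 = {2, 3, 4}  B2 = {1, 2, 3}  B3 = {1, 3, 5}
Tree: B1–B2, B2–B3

Every vertex of G appears in some bag (union = {1, 2, 3, 4, 5}); every edge is covered by a bag; and for each vertex v the set of bags containing v is connected in the bag tree. The decomposition is therefore valid. The largest bag has 3 vertices, so the width is 2.

Yes; width 2.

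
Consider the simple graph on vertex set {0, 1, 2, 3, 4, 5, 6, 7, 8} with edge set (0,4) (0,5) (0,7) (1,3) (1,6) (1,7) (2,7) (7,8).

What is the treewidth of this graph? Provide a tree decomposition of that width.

Every bag has size at most 2, so the width is 2 − 1 = 1 and tw(G) ≤ 1. Any graph with an edge has treewidth ≥ 1, and G has the edge 7–2. Hence tw(G) = 1 exactly.

Treewidth 1.
Bags: B1 = {2, 7}  B2 = {0, 7}  B3 = {1, 7}  B4 = {0, 5}  B5 = {1, 3}  B6 = {0, 4}  B7 = {1, 6}  B8 = {7, 8}
Tree: B1–B2, B1–B3, B2–B4, B3–B5, B4–B6, B3–B7, B3–B8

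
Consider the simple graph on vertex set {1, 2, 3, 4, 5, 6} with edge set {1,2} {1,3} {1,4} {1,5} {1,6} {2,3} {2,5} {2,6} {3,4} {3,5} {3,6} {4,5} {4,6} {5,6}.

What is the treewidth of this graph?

A width-4 tree decomposition is:
Bags: B1 = {1, 2, 3, 5, 6}  B2 = {1, 3, 4, 5, 6}
Tree: B1–B2
Every bag has size at most 5, so the width is 5 − 1 = 4 and tw(G) ≤ 4. For the lower bound, the 5 vertices {1, 2, 3, 5, 6} are pairwise adjacent, and any tree decomposition puts a clique entirely inside one bag — forcing width ≥ 4. The upper and lower bounds meet at 4, so that is the treewidth.

4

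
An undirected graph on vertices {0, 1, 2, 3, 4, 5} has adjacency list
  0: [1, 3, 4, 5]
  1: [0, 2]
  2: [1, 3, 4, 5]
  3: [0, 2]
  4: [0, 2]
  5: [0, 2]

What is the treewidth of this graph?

A width-2 tree decomposition is:
Bags: B1 = {0, 2, 3}  B2 = {0, 2, 4}  B3 = {0, 1, 2}  B4 = {0, 2, 5}
Tree: B1–B2, B2–B3, B3–B4
The largest bag has 3 vertices, giving width 2; this decomposition certifies tw(G) ≤ 2. The edges 0–3–2–4–0 form a cycle, so G is not a tree and its treewidth is at least 2. The upper and lower bounds meet at 2, so that is the treewidth.

2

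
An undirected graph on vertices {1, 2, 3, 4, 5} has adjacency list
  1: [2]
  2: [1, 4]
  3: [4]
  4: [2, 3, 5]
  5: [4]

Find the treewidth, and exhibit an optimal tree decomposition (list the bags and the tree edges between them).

Treewidth 1.
Bags: B1 = {4, 5}  B2 = {2, 4}  B3 = {3, 4}  B4 = {1, 2}
Tree: B1–B2, B1–B3, B2–B4

Each bag holds 2 vertices, so the decomposition has width 1, which upper-bounds the treewidth. G has an edge, so its treewidth is at least 1. The upper and lower bounds meet at 1, so that is the treewidth.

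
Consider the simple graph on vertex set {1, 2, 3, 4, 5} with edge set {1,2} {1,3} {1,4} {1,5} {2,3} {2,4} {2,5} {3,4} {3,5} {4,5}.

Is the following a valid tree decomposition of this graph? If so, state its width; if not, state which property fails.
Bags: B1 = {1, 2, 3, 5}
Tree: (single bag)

A tree decomposition must satisfy three properties: every vertex lies in some bag; for every edge, both endpoints lie together in some bag; and for every vertex, the bags containing it form a connected subtree. Here vertex 4 appears in no bag, so the decomposition is invalid.

No — vertex 4 appears in no bag.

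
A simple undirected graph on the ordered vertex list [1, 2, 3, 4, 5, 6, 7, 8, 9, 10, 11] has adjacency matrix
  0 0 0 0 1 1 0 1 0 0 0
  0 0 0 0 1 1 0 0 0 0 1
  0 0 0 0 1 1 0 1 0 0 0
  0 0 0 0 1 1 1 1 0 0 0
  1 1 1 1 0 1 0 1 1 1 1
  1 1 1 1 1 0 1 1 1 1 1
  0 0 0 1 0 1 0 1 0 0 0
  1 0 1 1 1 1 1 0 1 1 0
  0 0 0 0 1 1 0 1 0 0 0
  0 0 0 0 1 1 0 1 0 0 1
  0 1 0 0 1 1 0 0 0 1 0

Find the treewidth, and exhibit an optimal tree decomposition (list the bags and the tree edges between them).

Every bag has size at most 4, so the width is 4 − 1 = 3 and tw(G) ≤ 3. Conversely, {1, 5, 6, 8} is a clique of size 4, and the vertices of any clique must share a bag in every tree decomposition; so some bag has ≥ 4 vertices and tw(G) ≥ 3. Hence tw(G) = 3 exactly.

Treewidth 3.
One optimal decomposition is:
Bags: B1 = {5, 6, 8, 9}  B2 = {4, 5, 6, 8}  B3 = {1, 5, 6, 8}  B4 = {5, 6, 8, 10}  B5 = {5, 6, 10, 11}  B6 = {3, 5, 6, 8}  B7 = {4, 6, 7, 8}  B8 = {2, 5, 6, 11}
Tree: B1–B2, B2–B3, B3–B4, B4–B5, B2–B6, B2–B7, B5–B8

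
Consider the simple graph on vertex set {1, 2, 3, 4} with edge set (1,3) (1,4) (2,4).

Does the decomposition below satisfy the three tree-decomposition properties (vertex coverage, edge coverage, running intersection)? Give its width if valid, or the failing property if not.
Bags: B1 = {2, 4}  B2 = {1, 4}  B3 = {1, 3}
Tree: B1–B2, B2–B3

Vertex coverage: the bags together contain {1, 2, 3, 4}, the full vertex set. Edge coverage: each edge of G has both endpoints in at least one bag. Running intersection: for every vertex, the bags containing it form a connected subtree. All three properties hold, so this is a valid tree decomposition of width max|bag| − 1 = 1, and hence tw(G) ≤ 1.

Yes; width 1.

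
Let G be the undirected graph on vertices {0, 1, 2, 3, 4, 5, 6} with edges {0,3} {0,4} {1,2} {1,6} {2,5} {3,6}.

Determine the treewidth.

1

A width-1 tree decomposition is:
Bags: B1 = {2, 5}  B2 = {1, 2}  B3 = {1, 6}  B4 = {3, 6}  B5 = {0, 3}  B6 = {0, 4}
Tree: B1–B2, B2–B3, B3–B4, B4–B5, B5–B6
The largest bag has 2 vertices, giving width 1; this decomposition certifies tw(G) ≤ 1. Any graph with an edge has treewidth ≥ 1, and G has the edge 5–2. Hence tw(G) = 1 exactly.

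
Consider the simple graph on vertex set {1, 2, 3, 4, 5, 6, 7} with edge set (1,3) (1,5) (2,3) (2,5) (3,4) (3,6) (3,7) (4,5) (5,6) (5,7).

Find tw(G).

2

A width-2 tree decomposition is:
Bags: B1 = {3, 5, 6}  B2 = {2, 3, 5}  B3 = {1, 3, 5}  B4 = {3, 4, 5}  B5 = {3, 5, 7}
Tree: B1–B2, B2–B3, B3–B4, B4–B5
The largest bag has 3 vertices, giving width 2; this decomposition certifies tw(G) ≤ 2. Since 5–6–3–2–5 is a cycle in G, G is not acyclic. Forests are exactly the graphs of treewidth ≤ 1, so tw(G) ≥ 2. Therefore the treewidth is 2.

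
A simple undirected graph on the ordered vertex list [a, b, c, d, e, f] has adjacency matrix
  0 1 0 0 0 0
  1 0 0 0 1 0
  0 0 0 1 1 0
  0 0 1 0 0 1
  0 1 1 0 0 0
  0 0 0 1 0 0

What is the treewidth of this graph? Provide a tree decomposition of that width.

Treewidth 1.
Bags: B1 = {a, b}  B2 = {b, e}  B3 = {c, e}  B4 = {c, d}  B5 = {d, f}
Tree: B1–B2, B2–B3, B3–B4, B4–B5

The largest bag has 2 vertices, giving width 1; this decomposition certifies tw(G) ≤ 1. G has an edge, so its treewidth is at least 1. Combining the bounds, tw(G) = 1.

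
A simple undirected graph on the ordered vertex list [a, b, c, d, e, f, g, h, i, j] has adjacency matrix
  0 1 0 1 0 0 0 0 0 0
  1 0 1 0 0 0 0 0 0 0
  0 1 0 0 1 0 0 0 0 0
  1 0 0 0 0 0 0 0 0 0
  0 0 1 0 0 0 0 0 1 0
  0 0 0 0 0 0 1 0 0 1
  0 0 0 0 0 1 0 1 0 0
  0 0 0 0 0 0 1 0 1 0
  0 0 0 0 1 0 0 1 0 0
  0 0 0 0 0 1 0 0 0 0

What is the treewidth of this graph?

1

A width-1 tree decomposition is:
Bags: B1 = {a, d}  B2 = {a, b}  B3 = {b, c}  B4 = {c, e}  B5 = {e, i}  B6 = {h, i}  B7 = {g, h}  B8 = {f, g}  B9 = {f, j}
Tree: B1–B2, B2–B3, B3–B4, B4–B5, B5–B6, B6–B7, B7–B8, B8–B9
The largest bag has 2 vertices, giving width 1; this decomposition certifies tw(G) ≤ 1. G has an edge, so its treewidth is at least 1. Hence tw(G) = 1 exactly.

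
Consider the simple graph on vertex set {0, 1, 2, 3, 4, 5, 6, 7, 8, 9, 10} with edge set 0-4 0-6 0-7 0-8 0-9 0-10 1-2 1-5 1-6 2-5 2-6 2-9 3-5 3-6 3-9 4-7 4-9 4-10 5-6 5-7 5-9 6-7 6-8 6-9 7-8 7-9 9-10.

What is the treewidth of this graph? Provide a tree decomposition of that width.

Treewidth 3.
One such decomposition:
Bags: B1 = {0, 6, 7, 9}  B2 = {5, 6, 7, 9}  B3 = {2, 5, 6, 9}  B4 = {0, 4, 7, 9}  B5 = {3, 5, 6, 9}  B6 = {0, 6, 7, 8}  B7 = {0, 4, 9, 10}  B8 = {1, 2, 5, 6}
Tree: B1–B2, B2–B3, B1–B4, B3–B5, B1–B6, B4–B7, B3–B8

The largest bag has 4 vertices, giving width 3; this decomposition certifies tw(G) ≤ 3. Conversely, {0, 4, 9, 10} is a clique of size 4, and the vertices of any clique must share a bag in every tree decomposition; so some bag has ≥ 4 vertices and tw(G) ≥ 3. Combining the bounds, tw(G) = 3.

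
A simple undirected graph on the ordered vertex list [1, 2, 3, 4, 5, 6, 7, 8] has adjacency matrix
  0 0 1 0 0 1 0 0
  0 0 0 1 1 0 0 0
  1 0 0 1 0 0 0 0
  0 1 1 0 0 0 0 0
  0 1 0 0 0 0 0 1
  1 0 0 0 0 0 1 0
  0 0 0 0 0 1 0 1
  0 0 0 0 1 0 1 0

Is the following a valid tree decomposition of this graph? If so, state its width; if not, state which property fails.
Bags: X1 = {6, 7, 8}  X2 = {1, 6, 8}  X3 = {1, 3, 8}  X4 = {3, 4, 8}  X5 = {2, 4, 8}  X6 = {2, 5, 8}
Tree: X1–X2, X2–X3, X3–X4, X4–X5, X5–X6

Every vertex of G appears in some bag (union = {1, 2, 3, 4, 5, 6, 7, 8}); every edge is covered by a bag; and for each vertex v the set of bags containing v is connected in the bag tree. The decomposition is therefore valid. The largest bag has 3 vertices, so the width is 2.

Yes; width 2.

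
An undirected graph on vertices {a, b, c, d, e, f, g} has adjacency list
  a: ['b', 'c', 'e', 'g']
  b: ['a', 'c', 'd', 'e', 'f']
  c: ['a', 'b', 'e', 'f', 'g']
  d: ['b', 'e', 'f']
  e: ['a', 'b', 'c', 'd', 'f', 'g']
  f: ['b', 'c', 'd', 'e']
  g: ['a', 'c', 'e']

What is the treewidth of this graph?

A width-3 tree decomposition is:
Bags: B1 = {b, c, e, f}  B2 = {a, b, c, e}  B3 = {b, d, e, f}  B4 = {a, c, e, g}
Tree: B1–B2, B1–B3, B2–B4
The largest bag has 4 vertices, giving width 3; this decomposition certifies tw(G) ≤ 3. For the lower bound, the 4 vertices {a, c, e, g} are pairwise adjacent, and any tree decomposition puts a clique entirely inside one bag — forcing width ≥ 3. The upper and lower bounds meet at 3, so that is the treewidth.

3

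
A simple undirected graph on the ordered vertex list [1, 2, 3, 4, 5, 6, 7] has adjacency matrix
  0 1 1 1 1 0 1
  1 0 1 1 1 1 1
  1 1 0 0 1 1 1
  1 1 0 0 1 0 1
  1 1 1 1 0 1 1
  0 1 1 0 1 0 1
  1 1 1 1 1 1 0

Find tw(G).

4

A width-4 tree decomposition is:
Bags: B1 = {1, 2, 3, 5, 7}  B2 = {2, 3, 5, 6, 7}  B3 = {1, 2, 4, 5, 7}
Tree: B1–B2, B1–B3
The largest bag has 5 vertices, giving width 4; this decomposition certifies tw(G) ≤ 4. On the other hand G contains the 5-clique {1, 2, 3, 5, 7}. A clique must lie in a single bag of any decomposition, so no decomposition can have width below 4. Combining the bounds, tw(G) = 4.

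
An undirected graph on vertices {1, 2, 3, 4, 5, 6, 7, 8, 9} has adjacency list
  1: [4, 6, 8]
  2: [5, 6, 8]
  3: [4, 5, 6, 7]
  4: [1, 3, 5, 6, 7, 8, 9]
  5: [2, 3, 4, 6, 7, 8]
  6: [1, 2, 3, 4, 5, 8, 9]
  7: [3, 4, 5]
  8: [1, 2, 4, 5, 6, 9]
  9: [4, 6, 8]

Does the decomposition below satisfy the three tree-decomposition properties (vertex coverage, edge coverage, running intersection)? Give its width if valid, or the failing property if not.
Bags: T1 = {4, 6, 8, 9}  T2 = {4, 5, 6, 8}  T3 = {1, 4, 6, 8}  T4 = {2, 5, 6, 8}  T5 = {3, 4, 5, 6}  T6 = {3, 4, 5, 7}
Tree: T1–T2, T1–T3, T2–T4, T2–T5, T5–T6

Yes; width 3.

Vertex coverage: the bags together contain {1, 2, 3, 4, 5, 6, 7, 8, 9}, the full vertex set. Edge coverage: each edge of G has both endpoints in at least one bag. Running intersection: for every vertex, the bags containing it form a connected subtree. All three properties hold, so this is a valid tree decomposition of width max|bag| − 1 = 3, and hence tw(G) ≤ 3.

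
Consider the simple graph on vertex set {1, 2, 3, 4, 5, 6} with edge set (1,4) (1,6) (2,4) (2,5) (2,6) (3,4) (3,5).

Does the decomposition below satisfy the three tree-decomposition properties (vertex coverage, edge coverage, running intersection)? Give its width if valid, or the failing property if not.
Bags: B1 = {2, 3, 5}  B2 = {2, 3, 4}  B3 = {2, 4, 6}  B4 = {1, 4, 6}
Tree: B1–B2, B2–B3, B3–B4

Yes; width 2.

Vertex coverage: the bags together contain {1, 2, 3, 4, 5, 6}, the full vertex set. Edge coverage: each edge of G has both endpoints in at least one bag. Running intersection: for every vertex, the bags containing it form a connected subtree. All three properties hold, so this is a valid tree decomposition of width max|bag| − 1 = 2, and hence tw(G) ≤ 2.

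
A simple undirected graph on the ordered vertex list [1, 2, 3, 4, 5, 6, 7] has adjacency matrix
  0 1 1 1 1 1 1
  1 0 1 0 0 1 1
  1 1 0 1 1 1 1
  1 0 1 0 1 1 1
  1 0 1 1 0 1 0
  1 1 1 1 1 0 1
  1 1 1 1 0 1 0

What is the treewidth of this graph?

4

A width-4 tree decomposition is:
Bags: B1 = {1, 3, 4, 6, 7}  B2 = {1, 3, 4, 5, 6}  B3 = {1, 2, 3, 6, 7}
Tree: B1–B2, B1–B3
The largest bag has 5 vertices, giving width 4; this decomposition certifies tw(G) ≤ 4. For the lower bound, the 5 vertices {1, 2, 3, 6, 7} are pairwise adjacent, and any tree decomposition puts a clique entirely inside one bag — forcing width ≥ 4. Combining the bounds, tw(G) = 4.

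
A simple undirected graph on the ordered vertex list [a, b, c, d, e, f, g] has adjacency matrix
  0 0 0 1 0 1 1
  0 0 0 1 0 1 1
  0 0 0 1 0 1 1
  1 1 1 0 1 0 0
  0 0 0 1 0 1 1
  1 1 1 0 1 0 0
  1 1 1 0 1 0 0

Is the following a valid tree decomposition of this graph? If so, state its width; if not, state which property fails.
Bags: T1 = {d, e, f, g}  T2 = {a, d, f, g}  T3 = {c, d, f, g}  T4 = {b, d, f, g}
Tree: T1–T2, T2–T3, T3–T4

Vertex coverage: the bags together contain {a, b, c, d, e, f, g}, the full vertex set. Edge coverage: each edge of G has both endpoints in at least one bag. Running intersection: for every vertex, the bags containing it form a connected subtree. All three properties hold, so this is a valid tree decomposition of width max|bag| − 1 = 3, and hence tw(G) ≤ 3.

Yes; width 3.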